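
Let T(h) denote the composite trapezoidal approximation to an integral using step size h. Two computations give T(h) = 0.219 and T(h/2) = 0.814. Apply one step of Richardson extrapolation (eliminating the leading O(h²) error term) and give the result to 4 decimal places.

1.0123

R = (4·T(h/2) − T(h)) / 3 = (4·0.814 − 0.219)/3 = (3.037)/3 = 1.0123.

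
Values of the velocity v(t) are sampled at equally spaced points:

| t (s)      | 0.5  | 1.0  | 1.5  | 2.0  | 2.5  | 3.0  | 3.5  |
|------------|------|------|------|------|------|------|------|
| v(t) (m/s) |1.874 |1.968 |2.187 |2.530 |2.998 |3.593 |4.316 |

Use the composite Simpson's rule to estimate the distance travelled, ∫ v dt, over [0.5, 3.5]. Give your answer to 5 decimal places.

h = 0.5, n = 6.
(h/3)·[y₀ + 4y₁ + 2y₂ + 4y₃ + 2y₄ + 4y₅ + y₆] = 0.166667·(48.924) = 8.15400.

8.15400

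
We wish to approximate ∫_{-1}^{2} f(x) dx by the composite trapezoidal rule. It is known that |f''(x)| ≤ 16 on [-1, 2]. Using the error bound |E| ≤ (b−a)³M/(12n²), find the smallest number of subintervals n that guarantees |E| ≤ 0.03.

Need 432/(12n²) ≤ 0.03.
n² ≥ 432/(12·0.03) = 1200 ⇒ n ≥ 34.6410, so the smallest n is 35.

35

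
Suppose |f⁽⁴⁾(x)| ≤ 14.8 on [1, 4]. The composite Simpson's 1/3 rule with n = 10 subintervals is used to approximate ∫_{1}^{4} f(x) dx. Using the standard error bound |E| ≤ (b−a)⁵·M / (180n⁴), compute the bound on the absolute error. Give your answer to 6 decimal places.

0.001998

|E| ≤ (3)⁵·14.8 / (180·10⁴) = 3596.4/1800000 = 0.001998.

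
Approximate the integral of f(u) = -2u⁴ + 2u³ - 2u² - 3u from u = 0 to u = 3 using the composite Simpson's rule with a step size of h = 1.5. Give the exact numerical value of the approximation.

-92.25

h = (3 − 0)/2 = 1.5.
Nodes u₀,…,u₂ = 0, 1.5, 3.
f(u) = -2u⁴ + 2u³ - 2u² - 3u: f₀=0, f₁=-12.375, f₂=-135.
(h/3)·[f₀ + 4f₁ + f₂] = 0.5·(-184.5) = -92.25.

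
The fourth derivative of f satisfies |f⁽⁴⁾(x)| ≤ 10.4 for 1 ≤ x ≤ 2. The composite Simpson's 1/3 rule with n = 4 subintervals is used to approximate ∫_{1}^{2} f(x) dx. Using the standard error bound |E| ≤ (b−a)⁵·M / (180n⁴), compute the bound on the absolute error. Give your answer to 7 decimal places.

|E| ≤ (1)⁵·10.4 / (180·4⁴) = 10.4/46080 = 0.0002257.

0.0002257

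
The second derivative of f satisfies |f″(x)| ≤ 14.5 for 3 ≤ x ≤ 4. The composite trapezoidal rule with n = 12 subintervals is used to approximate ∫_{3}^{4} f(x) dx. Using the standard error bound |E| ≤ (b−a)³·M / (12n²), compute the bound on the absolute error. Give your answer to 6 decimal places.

0.008391

|E| ≤ (1)³·14.5 / (12·12²) = 14.5/1728 = 0.008391.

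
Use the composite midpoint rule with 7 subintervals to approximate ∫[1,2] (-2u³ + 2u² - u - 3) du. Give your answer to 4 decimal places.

h = (2 − 1)/7 = 0.142857.
Midpoints m₁,…,m₇ = 1.071429, 1.214286, 1.357143, 1.5, 1.642857, 1.785714, 1.928571.
f(m₁)=-4.235423, f(m₂)=-4.846210, f(m₃)=-5.672741, f(m₄)=-6.75, f(m₅)=-8.112974, f(m₆)=-9.796647, f(m₇)=-11.836006.
h·[f(m₁) + f(m₂) + f(m₃) + f(m₄) + f(m₅) + f(m₆) + f(m₇)] = 0.142857·(-51.25) = -7.3214.

-7.3214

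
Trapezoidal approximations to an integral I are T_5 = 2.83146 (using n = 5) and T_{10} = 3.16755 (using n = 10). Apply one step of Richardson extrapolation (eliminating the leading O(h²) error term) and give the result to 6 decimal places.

3.279580

R = (4·T_{10} − T_5) / 3 = (4·3.16755 − 2.83146)/3 = (9.83874)/3 = 3.279580.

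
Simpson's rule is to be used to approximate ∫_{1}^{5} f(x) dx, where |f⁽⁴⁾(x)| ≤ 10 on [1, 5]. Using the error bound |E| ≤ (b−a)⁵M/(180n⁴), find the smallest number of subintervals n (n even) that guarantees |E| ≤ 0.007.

10

Need 10240/(180n⁴) ≤ 0.007.
n⁴ ≥ 10240/(180·0.007) = 8126.98 ⇒ n ≥ 9.4947, so the smallest even n is 10. (n must be even for Simpson's rule.)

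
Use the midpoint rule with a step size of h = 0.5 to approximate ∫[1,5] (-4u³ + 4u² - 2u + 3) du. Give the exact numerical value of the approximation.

h = (5 − 1)/8 = 0.5.
Midpoints m₁,…,m₈ = 1.25, 1.75, 2.25, 2.75, 3.25, 3.75, 4.25, 4.75.
f(m₁)=-1.0625, f(m₂)=-9.6875, f(m₃)=-26.8125, f(m₄)=-55.4375, f(m₅)=-98.5625, f(m₆)=-159.1875, f(m₇)=-240.3125, f(m₈)=-344.9375.
h·[f(m₁) + f(m₂) + f(m₃) + f(m₄) + f(m₅) + f(m₆) + f(m₇) + f(m₈)] = 0.5·(-936) = -468.

-468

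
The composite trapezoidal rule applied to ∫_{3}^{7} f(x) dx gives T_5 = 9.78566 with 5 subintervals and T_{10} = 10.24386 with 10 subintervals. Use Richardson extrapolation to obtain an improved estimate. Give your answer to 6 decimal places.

R = (4·T_{10} − T_5) / 3 = (4·10.24386 − 9.78566)/3 = (31.18978)/3 = 10.396593.

10.396593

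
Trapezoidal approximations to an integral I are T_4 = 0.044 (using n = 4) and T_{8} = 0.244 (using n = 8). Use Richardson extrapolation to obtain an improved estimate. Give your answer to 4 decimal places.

0.3107

R = (4·T_{8} − T_4) / 3 = (4·0.244 − 0.044)/3 = (0.932)/3 = 0.3107.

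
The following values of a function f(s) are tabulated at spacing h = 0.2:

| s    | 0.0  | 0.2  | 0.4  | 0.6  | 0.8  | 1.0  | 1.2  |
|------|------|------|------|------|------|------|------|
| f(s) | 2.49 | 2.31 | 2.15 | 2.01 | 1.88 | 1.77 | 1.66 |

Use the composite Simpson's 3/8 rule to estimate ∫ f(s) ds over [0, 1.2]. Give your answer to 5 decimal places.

2.43750

h = 0.2, n = 6.
(3h/8)·[y₀ + 3y₁ + 3y₂ + 2y₃ + 3y₄ + 3y₅ + y₆] = 0.075·(32.50) = 2.43750.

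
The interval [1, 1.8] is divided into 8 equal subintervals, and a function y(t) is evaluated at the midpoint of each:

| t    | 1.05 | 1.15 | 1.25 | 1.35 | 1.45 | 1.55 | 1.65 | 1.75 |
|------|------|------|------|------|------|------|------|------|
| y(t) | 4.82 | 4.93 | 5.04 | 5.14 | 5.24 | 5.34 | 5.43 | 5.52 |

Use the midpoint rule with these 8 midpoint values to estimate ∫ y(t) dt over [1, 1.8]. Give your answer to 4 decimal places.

h = 0.1, n = 8.
h·[y(m₁) + y(m₂) + y(m₃) + y(m₄) + y(m₅) + y(m₆) + y(m₇) + y(m₈)] = 0.1·(41.46) = 4.1460.

4.1460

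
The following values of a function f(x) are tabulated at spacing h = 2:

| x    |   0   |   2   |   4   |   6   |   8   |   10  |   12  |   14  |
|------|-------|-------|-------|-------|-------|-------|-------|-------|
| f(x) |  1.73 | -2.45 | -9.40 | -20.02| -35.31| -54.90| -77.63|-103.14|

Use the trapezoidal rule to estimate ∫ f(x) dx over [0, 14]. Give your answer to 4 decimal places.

-500.8300

h = 2, n = 7.
(h/2)·[y₀ + 2y₁ + 2y₂ + 2y₃ + 2y₄ + 2y₅ + 2y₆ + y₇] = 1·(-500.83) = -500.8300.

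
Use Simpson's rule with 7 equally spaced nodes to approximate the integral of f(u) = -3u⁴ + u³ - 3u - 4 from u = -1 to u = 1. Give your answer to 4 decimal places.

-9.2099

h = (1 − (-1))/6 = 0.333333.
Nodes u₀,…,u₆ = -1, -0.666667, -0.333333, 0, 0.333333, 0.666667, 1.
f(u) = -3u⁴ + u³ - 3u - 4: f₀=-5, f₁=-2.888889, f₂=-3.074074, f₃=-4, f₄=-5, f₅=-6.296296, f₆=-9.
(h/3)·[f₀ + 4f₁ + 2f₂ + 4f₃ + 2f₄ + 4f₅ + f₆] = 0.111111·(-82.888889) = -9.2099.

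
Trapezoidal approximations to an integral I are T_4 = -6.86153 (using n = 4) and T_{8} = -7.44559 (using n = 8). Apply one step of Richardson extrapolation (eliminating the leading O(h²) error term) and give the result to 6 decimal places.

R = (4·T_{8} − T_4) / 3 = (4·(-7.44559) − (-6.86153))/3 = (-22.92083)/3 = -7.640277.

-7.640277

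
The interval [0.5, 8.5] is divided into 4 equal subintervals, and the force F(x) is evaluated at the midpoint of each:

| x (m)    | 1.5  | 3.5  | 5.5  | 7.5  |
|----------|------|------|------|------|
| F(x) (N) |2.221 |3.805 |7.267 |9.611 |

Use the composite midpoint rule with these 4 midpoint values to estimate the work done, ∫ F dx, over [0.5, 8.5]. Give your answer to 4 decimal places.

h = 2, n = 4.
h·[y(m₁) + y(m₂) + y(m₃) + y(m₄)] = 2·(22.904) = 45.8080.

45.8080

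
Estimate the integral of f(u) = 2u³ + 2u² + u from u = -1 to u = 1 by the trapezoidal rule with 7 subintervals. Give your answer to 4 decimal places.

h = (1 − (-1))/7 = 0.285714.
Nodes u₀,…,u₇ = -1, -0.714286, -0.428571, -0.142857, 0.142857, 0.428571, 0.714286, 1.
f(u) = 2u³ + 2u² + u: f₀=-1, f₁=-0.422741, f₂=-0.218659, f₃=-0.107872, f₄=0.189504, f₅=0.953353, f₆=2.463557, f₇=5.
(h/2)·[f₀ + 2f₁ + 2f₂ + 2f₃ + 2f₄ + 2f₅ + 2f₆ + f₇] = 0.142857·(9.714286) = 1.3878.

1.3878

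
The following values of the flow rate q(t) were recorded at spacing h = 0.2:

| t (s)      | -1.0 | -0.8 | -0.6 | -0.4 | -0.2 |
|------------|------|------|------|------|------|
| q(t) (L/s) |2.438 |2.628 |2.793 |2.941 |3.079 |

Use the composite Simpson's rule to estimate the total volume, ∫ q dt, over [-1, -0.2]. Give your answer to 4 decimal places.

h = 0.2, n = 4.
(h/3)·[y₀ + 4y₁ + 2y₂ + 4y₃ + y₄] = 0.066667·(33.379) = 2.2253.

2.2253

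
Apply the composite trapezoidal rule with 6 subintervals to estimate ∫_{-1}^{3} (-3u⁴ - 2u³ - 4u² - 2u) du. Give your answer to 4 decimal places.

h = (3 − (-1))/6 = 0.666667.
Nodes u₀,…,u₆ = -1, -0.333333, 0.333333, 1, 1.666667, 2.333333, 3.
f(u) = -3u⁴ - 2u³ - 4u² - 2u: f₀=-3, f₁=0.259259, f₂=-1.222222, f₃=-11, f₄=-46.851852, f₅=-140.777778, f₆=-339.
(h/2)·[f₀ + 2f₁ + 2f₂ + 2f₃ + 2f₄ + 2f₅ + f₆] = 0.333333·(-741.185185) = -247.0617.

-247.0617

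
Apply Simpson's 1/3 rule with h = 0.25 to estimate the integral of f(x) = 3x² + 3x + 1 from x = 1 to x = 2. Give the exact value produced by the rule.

12.5

h = (2 − 1)/4 = 0.25.
Nodes x₀,…,x₄ = 1, 1.25, 1.5, 1.75, 2.
f(x) = 3x² + 3x + 1: f₀=7, f₁=9.4375, f₂=12.25, f₃=15.4375, f₄=19.
(h/3)·[f₀ + 4f₁ + 2f₂ + 4f₃ + f₄] = 0.083333·(150) = 12.5.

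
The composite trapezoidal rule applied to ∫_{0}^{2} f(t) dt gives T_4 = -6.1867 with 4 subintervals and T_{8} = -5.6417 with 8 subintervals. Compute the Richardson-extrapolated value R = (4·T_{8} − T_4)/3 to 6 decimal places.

R = (4·T_{8} − T_4) / 3 = (4·(-5.6417) − (-6.1867))/3 = (-16.3801)/3 = -5.460033.

-5.460033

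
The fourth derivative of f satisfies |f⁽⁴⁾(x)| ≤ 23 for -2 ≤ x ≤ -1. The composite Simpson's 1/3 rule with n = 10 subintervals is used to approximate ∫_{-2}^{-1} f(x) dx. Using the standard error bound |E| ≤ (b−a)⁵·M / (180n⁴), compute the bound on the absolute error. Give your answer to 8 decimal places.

0.00001278

|E| ≤ (1)⁵·23 / (180·10⁴) = 23/1800000 = 0.00001278.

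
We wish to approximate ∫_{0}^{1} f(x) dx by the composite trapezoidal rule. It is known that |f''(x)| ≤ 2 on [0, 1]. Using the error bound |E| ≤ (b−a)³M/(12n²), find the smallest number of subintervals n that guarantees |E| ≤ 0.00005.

58

Need 2/(12n²) ≤ 0.00005.
n² ≥ 2/(12·0.00005) = 3333.33 ⇒ n ≥ 57.7350, so the smallest n is 58.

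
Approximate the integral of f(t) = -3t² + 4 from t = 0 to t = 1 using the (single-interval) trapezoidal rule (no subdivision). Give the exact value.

T = (b−a)/2 · [f(0) + f(1)] = 0.5·[4 + 1] = 2.5.

2.5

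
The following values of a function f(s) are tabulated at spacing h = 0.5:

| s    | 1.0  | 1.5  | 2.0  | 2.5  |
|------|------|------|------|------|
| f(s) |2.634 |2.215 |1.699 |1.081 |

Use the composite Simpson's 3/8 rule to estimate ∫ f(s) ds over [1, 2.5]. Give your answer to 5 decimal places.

h = 0.5, n = 3.
(3h/8)·[y₀ + 3y₁ + 3y₂ + y₃] = 0.1875·(15.457) = 2.89819.

2.89819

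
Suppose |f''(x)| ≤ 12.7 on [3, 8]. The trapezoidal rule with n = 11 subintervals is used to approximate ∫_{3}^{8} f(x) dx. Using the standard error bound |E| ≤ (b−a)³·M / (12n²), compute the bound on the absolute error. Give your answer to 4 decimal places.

1.0933

|E| ≤ (5)³·12.7 / (12·11²) = 1587.5/1452 = 1.0933.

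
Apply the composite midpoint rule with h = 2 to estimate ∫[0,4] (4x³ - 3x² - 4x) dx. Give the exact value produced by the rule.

h = (4 − 0)/2 = 2.
Midpoints m₁,…,m₂ = 1, 3.
f(m₁)=-3, f(m₂)=69.
h·[f(m₁) + f(m₂)] = 2·(66) = 132.

132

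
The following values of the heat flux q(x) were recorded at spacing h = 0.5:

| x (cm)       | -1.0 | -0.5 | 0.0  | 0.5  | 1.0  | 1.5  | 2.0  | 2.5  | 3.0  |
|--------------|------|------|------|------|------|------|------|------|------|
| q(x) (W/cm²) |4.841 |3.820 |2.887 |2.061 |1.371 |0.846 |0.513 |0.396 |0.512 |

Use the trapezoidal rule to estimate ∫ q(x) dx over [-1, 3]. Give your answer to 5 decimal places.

h = 0.5, n = 8.
(h/2)·[y₀ + 2y₁ + 2y₂ + 2y₃ + 2y₄ + 2y₅ + 2y₆ + 2y₇ + y₈] = 0.25·(29.141) = 7.28525.

7.28525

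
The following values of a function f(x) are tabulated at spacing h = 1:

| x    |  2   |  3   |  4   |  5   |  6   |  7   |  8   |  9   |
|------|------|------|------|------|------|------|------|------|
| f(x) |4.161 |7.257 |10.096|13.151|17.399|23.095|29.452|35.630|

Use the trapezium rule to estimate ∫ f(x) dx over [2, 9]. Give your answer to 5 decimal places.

120.34550

h = 1, n = 7.
(h/2)·[y₀ + 2y₁ + 2y₂ + 2y₃ + 2y₄ + 2y₅ + 2y₆ + y₇] = 0.5·(240.691) = 120.34550.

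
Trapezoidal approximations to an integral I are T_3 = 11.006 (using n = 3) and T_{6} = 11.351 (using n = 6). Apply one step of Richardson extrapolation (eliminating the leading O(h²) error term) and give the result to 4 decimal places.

11.4660

R = (4·T_{6} − T_3) / 3 = (4·11.351 − 11.006)/3 = (34.398)/3 = 11.4660.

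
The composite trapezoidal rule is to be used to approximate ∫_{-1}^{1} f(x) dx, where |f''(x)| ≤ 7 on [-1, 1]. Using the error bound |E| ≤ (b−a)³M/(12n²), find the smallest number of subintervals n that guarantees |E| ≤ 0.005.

31

Need 56/(12n²) ≤ 0.005.
n² ≥ 56/(12·0.005) = 933.333 ⇒ n ≥ 30.5505, so the smallest n is 31.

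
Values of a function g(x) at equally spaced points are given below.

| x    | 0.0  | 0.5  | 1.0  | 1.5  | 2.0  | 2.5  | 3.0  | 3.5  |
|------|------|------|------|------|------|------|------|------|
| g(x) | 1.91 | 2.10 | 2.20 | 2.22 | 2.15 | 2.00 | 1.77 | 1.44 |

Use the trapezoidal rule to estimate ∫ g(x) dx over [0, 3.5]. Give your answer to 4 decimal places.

h = 0.5, n = 7.
(h/2)·[y₀ + 2y₁ + 2y₂ + 2y₃ + 2y₄ + 2y₅ + 2y₆ + y₇] = 0.25·(28.23) = 7.0575.

7.0575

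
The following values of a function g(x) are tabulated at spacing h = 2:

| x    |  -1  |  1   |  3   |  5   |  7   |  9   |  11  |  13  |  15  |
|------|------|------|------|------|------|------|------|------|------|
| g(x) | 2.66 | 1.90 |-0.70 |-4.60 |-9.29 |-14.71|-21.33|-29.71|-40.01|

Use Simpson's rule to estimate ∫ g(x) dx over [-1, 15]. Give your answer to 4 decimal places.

-192.3133

h = 2, n = 8.
(h/3)·[y₀ + 4y₁ + 2y₂ + 4y₃ + 2y₄ + 4y₅ + 2y₆ + 4y₇ + y₈] = 0.666667·(-288.47) = -192.3133.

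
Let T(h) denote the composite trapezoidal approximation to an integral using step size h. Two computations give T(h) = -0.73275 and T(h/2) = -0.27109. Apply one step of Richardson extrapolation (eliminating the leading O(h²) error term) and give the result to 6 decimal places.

-0.117203

R = (4·T(h/2) − T(h)) / 3 = (4·(-0.27109) − (-0.73275))/3 = (-0.35161)/3 = -0.117203.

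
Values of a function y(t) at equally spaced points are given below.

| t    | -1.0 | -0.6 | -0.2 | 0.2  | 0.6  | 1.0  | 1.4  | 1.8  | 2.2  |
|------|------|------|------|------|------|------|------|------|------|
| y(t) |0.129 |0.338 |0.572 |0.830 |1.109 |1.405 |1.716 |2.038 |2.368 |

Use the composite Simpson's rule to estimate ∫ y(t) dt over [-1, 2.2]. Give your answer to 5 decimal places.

3.69800

h = 0.4, n = 8.
(h/3)·[y₀ + 4y₁ + 2y₂ + 4y₃ + 2y₄ + 4y₅ + 2y₆ + 4y₇ + y₈] = 0.133333·(27.735) = 3.69800.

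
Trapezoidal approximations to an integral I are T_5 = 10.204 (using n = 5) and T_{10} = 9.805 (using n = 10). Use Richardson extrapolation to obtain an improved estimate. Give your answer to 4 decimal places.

9.6720

R = (4·T_{10} − T_5) / 3 = (4·9.805 − 10.204)/3 = (29.016)/3 = 9.6720.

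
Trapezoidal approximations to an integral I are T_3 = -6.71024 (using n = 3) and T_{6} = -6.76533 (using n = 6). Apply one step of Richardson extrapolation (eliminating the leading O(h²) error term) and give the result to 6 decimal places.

-6.783693

R = (4·T_{6} − T_3) / 3 = (4·(-6.76533) − (-6.71024))/3 = (-20.35108)/3 = -6.783693.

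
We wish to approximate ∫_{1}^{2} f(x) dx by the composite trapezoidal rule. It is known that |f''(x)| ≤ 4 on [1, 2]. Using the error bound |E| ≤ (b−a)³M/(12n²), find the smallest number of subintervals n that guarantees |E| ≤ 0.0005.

26

Need 4/(12n²) ≤ 0.0005.
n² ≥ 4/(12·0.0005) = 666.667 ⇒ n ≥ 25.8199, so the smallest n is 26.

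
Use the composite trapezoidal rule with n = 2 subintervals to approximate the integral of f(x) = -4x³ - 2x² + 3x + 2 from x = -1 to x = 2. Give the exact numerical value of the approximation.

-19.5

h = (2 − (-1))/2 = 1.5.
Nodes x₀,…,x₂ = -1, 0.5, 2.
f(x) = -4x³ - 2x² + 3x + 2: f₀=1, f₁=2.5, f₂=-32.
(h/2)·[f₀ + 2f₁ + f₂] = 0.75·(-26) = -19.5.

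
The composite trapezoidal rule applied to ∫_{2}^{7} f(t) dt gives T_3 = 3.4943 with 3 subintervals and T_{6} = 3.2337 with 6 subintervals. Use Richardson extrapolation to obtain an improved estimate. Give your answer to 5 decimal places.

3.14683

R = (4·T_{6} − T_3) / 3 = (4·3.2337 − 3.4943)/3 = (9.4405)/3 = 3.14683.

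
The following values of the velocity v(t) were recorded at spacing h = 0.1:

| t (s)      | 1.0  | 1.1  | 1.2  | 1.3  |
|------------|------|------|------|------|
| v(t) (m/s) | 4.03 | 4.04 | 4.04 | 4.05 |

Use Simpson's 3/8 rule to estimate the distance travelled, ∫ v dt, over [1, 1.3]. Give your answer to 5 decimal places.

h = 0.1, n = 3.
(3h/8)·[y₀ + 3y₁ + 3y₂ + y₃] = 0.0375·(32.32) = 1.21200.

1.21200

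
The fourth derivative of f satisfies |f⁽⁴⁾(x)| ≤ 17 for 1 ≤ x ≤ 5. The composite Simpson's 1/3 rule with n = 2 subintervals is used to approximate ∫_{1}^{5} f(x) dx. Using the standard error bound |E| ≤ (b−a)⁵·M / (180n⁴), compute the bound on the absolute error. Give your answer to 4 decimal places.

6.0444

|E| ≤ (4)⁵·17 / (180·2⁴) = 17408/2880 = 6.0444.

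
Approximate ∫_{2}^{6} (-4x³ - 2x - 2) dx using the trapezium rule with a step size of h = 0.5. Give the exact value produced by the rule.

-1328

h = (6 − 2)/8 = 0.5.
Nodes x₀,…,x₈ = 2, 2.5, 3, 3.5, 4, 4.5, 5, 5.5, 6.
f(x) = -4x³ - 2x - 2: f₀=-38, f₁=-69.5, f₂=-116, f₃=-180.5, f₄=-266, f₅=-375.5, f₆=-512, f₇=-678.5, f₈=-878.
(h/2)·[f₀ + 2f₁ + 2f₂ + 2f₃ + 2f₄ + 2f₅ + 2f₆ + 2f₇ + f₈] = 0.25·(-5312) = -1328.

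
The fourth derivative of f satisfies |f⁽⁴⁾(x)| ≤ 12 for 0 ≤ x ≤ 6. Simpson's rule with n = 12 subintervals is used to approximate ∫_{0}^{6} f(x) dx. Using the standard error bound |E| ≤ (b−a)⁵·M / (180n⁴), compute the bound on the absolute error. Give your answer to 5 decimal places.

0.02500

|E| ≤ (6)⁵·12 / (180·12⁴) = 93312/3732480 = 0.02500.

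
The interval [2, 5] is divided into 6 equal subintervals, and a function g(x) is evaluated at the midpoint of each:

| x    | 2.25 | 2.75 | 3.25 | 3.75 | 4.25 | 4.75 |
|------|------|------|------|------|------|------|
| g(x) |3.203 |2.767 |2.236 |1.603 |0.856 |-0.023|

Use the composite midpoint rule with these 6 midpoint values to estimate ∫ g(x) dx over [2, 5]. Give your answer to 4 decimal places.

h = 0.5, n = 6.
h·[y(m₁) + y(m₂) + y(m₃) + y(m₄) + y(m₅) + y(m₆)] = 0.5·(10.642) = 5.3210.

5.3210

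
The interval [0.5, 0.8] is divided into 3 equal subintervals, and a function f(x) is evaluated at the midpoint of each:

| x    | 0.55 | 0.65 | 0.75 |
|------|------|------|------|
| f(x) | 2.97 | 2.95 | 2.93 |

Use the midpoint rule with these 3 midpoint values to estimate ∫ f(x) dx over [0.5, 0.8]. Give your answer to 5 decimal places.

0.88500

h = 0.1, n = 3.
h·[y(m₁) + y(m₂) + y(m₃)] = 0.1·(8.85) = 0.88500.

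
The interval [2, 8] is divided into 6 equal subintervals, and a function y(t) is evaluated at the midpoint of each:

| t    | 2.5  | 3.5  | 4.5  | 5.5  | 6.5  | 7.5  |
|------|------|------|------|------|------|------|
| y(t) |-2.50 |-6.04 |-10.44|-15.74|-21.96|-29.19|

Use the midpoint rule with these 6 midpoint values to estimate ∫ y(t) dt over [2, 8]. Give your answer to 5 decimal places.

h = 1, n = 6.
h·[y(m₁) + y(m₂) + y(m₃) + y(m₄) + y(m₅) + y(m₆)] = 1·(-85.87) = -85.87000.

-85.87000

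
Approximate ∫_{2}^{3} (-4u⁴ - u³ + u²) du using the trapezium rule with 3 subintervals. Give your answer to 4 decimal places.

-181.6502

h = (3 − 2)/3 = 0.333333.
Nodes u₀,…,u₃ = 2, 2.333333, 2.666667, 3.
f(u) = -4u⁴ - u³ + u²: f₀=-68, f₁=-125.827160, f₂=-214.123457, f₃=-342.
(h/2)·[f₀ + 2f₁ + 2f₂ + f₃] = 0.166667·(-1089.901235) = -181.6502.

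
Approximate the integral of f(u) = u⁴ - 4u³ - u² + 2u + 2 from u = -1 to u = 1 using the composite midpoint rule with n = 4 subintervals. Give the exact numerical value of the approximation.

3.6953125

h = (1 − (-1))/4 = 0.5.
Midpoints m₁,…,m₄ = -0.75, -0.25, 0.25, 0.75.
f(m₁)=1.94140625, f(m₂)=1.50390625, f(m₃)=2.37890625, f(m₄)=1.56640625.
h·[f(m₁) + f(m₂) + f(m₃) + f(m₄)] = 0.5·(7.390625) = 3.6953125.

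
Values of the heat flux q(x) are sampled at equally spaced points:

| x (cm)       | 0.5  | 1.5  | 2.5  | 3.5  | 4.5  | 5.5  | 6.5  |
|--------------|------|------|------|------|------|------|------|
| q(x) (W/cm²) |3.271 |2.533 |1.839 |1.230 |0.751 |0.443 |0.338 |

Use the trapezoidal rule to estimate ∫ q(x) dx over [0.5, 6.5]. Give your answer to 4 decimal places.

8.6005

h = 1, n = 6.
(h/2)·[y₀ + 2y₁ + 2y₂ + 2y₃ + 2y₄ + 2y₅ + y₆] = 0.5·(17.201) = 8.6005.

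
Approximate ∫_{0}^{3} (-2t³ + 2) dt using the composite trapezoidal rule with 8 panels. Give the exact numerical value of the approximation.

h = (3 − 0)/8 = 0.375.
Nodes t₀,…,t₈ = 0, 0.375, 0.75, 1.125, 1.5, 1.875, 2.25, 2.625, 3.
f(t) = -2t³ + 2: f₀=2, f₁=1.89453125, f₂=1.15625, f₃=-0.84765625, f₄=-4.75, f₅=-11.18359375, f₆=-20.78125, f₇=-34.17578125, f₈=-52.
(h/2)·[f₀ + 2f₁ + 2f₂ + 2f₃ + 2f₄ + 2f₅ + 2f₆ + 2f₇ + f₈] = 0.1875·(-187.375) = -35.1328125.

-35.1328125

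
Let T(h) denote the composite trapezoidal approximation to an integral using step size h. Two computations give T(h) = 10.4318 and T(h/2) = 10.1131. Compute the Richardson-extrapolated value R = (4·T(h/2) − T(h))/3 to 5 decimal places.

R = (4·T(h/2) − T(h)) / 3 = (4·10.1131 − 10.4318)/3 = (30.0206)/3 = 10.00687.

10.00687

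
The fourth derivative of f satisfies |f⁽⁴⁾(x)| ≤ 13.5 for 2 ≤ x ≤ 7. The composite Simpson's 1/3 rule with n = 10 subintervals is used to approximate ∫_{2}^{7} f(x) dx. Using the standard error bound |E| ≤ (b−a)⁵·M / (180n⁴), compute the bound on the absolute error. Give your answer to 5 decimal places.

0.02344

|E| ≤ (5)⁵·13.5 / (180·10⁴) = 42187.5/1800000 = 0.02344.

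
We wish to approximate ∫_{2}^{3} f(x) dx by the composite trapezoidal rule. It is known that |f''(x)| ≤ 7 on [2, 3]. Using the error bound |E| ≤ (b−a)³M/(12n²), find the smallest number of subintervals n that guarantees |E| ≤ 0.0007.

Need 7/(12n²) ≤ 0.0007.
n² ≥ 7/(12·0.0007) = 833.333 ⇒ n ≥ 28.8675, so the smallest n is 29.

29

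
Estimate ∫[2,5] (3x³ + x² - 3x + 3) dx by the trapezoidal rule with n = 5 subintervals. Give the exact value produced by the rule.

h = (5 − 2)/5 = 0.6.
Nodes x₀,…,x₅ = 2, 2.6, 3.2, 3.8, 4.4, 5.
f(x) = 3x³ + x² - 3x + 3: f₀=25, f₁=54.688, f₂=101.944, f₃=170.656, f₄=264.712, f₅=388.
(h/2)·[f₀ + 2f₁ + 2f₂ + 2f₃ + 2f₄ + f₅] = 0.3·(1597) = 479.1.

479.1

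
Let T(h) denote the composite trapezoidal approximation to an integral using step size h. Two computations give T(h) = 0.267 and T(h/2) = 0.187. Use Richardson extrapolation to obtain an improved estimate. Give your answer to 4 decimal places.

0.1603

R = (4·T(h/2) − T(h)) / 3 = (4·0.187 − 0.267)/3 = (0.481)/3 = 0.1603.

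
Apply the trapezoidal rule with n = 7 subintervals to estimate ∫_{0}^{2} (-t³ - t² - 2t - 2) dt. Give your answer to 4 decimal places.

-14.7755

h = (2 − 0)/7 = 0.285714.
Nodes t₀,…,t₇ = 0, 0.285714, 0.571429, 0.857143, 1.142857, 1.428571, 1.714286, 2.
f(t) = -t³ - t² - 2t - 2: f₀=-2, f₁=-2.676385, f₂=-3.655977, f₃=-5.078717, f₄=-7.084548, f₅=-9.813411, f₆=-13.405248, f₇=-18.
(h/2)·[f₀ + 2f₁ + 2f₂ + 2f₃ + 2f₄ + 2f₅ + 2f₆ + f₇] = 0.142857·(-103.428571) = -14.7755.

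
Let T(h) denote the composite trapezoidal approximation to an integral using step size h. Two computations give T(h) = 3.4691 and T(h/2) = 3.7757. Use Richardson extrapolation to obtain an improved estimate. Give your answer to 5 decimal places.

3.87790

R = (4·T(h/2) − T(h)) / 3 = (4·3.7757 − 3.4691)/3 = (11.6337)/3 = 3.87790.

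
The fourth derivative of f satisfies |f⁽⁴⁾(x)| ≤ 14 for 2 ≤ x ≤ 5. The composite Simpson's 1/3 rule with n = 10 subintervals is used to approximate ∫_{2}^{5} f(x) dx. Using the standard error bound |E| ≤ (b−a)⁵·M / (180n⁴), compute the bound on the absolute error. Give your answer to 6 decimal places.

|E| ≤ (3)⁵·14 / (180·10⁴) = 3402/1800000 = 0.001890.

0.001890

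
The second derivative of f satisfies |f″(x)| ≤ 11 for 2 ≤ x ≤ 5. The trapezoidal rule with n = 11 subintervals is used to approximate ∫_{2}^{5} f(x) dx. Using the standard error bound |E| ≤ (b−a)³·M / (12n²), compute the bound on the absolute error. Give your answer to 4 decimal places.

|E| ≤ (3)³·11 / (12·11²) = 297/1452 = 0.2045.

0.2045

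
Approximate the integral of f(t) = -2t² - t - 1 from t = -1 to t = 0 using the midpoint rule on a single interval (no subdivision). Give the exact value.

M = (b−a)·f(-0.5) = 1·(-1) = -1.

-1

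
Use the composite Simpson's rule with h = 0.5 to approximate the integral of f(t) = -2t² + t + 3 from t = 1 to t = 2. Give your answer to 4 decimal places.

-0.1667

h = (2 − 1)/2 = 0.5.
Nodes t₀,…,t₂ = 1, 1.5, 2.
f(t) = -2t² + t + 3: f₀=2, f₁=0, f₂=-3.
(h/3)·[f₀ + 4f₁ + f₂] = 0.166667·(-1) = -0.1667.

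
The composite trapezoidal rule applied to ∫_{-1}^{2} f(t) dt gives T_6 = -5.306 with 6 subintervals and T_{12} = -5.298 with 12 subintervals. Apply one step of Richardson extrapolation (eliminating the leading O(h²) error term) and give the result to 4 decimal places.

-5.2953

R = (4·T_{12} − T_6) / 3 = (4·(-5.298) − (-5.306))/3 = (-15.886)/3 = -5.2953.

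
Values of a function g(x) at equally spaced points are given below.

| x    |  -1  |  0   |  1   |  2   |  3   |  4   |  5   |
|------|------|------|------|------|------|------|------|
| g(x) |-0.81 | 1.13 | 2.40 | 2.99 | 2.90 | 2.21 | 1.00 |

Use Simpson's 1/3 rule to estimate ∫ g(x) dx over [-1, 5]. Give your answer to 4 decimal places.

12.0367

h = 1, n = 6.
(h/3)·[y₀ + 4y₁ + 2y₂ + 4y₃ + 2y₄ + 4y₅ + y₆] = 0.333333·(36.11) = 12.0367.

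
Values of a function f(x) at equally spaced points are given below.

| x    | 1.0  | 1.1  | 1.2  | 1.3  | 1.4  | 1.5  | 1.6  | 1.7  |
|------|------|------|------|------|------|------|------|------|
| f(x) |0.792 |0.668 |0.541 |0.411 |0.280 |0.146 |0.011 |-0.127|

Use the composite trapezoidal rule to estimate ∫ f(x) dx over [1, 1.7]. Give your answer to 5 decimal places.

0.23895

h = 0.1, n = 7.
(h/2)·[y₀ + 2y₁ + 2y₂ + 2y₃ + 2y₄ + 2y₅ + 2y₆ + y₇] = 0.05·(4.779) = 0.23895.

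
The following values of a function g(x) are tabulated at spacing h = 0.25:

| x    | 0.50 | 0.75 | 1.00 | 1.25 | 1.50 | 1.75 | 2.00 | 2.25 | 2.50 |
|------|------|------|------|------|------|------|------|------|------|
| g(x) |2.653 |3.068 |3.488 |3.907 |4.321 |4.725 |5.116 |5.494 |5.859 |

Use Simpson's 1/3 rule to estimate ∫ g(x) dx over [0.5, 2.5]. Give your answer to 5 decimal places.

h = 0.25, n = 8.
(h/3)·[y₀ + 4y₁ + 2y₂ + 4y₃ + 2y₄ + 4y₅ + 2y₆ + 4y₇ + y₈] = 0.083333·(103.138) = 8.59483.

8.59483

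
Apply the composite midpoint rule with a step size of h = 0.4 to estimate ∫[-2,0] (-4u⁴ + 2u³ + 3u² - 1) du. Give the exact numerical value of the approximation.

h = (0 − (-2))/5 = 0.4.
Midpoints m₁,…,m₅ = -1.8, -1.4, -1, -0.6, -0.2.
f(m₁)=-44.9344, f(m₂)=-15.9744, f(m₃)=-4, f(m₄)=-0.8704, f(m₅)=-0.9024.
h·[f(m₁) + f(m₂) + f(m₃) + f(m₄) + f(m₅)] = 0.4·(-66.6816) = -26.67264.

-26.67264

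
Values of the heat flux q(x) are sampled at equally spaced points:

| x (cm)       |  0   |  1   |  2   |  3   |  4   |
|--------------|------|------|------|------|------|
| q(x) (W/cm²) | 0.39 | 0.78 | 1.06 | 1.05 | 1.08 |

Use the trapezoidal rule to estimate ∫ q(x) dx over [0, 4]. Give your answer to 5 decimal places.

h = 1, n = 4.
(h/2)·[y₀ + 2y₁ + 2y₂ + 2y₃ + y₄] = 0.5·(7.25) = 3.62500.

3.62500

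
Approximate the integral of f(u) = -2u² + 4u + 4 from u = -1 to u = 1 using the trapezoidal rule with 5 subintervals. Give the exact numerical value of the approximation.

h = (1 − (-1))/5 = 0.4.
Nodes u₀,…,u₅ = -1, -0.6, -0.2, 0.2, 0.6, 1.
f(u) = -2u² + 4u + 4: f₀=-2, f₁=0.88, f₂=3.12, f₃=4.72, f₄=5.68, f₅=6.
(h/2)·[f₀ + 2f₁ + 2f₂ + 2f₃ + 2f₄ + f₅] = 0.2·(32.8) = 6.56.

6.56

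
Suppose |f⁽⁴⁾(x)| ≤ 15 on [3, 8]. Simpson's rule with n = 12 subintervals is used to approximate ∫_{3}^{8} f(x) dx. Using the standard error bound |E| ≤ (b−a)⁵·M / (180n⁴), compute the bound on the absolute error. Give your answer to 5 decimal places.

0.01256

|E| ≤ (5)⁵·15 / (180·12⁴) = 46875/3732480 = 0.01256.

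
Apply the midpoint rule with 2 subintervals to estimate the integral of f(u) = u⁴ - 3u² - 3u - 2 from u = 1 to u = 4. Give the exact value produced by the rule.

h = (4 − 1)/2 = 1.5.
Midpoints m₁,…,m₂ = 1.75, 3.25.
f(m₁)=-7.05859375, f(m₂)=68.12890625.
h·[f(m₁) + f(m₂)] = 1.5·(61.0703125) = 91.60546875.

91.60546875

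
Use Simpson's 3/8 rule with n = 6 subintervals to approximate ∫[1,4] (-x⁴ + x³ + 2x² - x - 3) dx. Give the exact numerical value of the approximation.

-115.40625

h = (4 − 1)/6 = 0.5.
Nodes x₀,…,x₆ = 1, 1.5, 2, 2.5, 3, 3.5, 4.
f(x) = -x⁴ + x³ + 2x² - x - 3: f₀=-2, f₁=-1.6875, f₂=-5, f₃=-16.4375, f₄=-42, f₅=-89.1875, f₆=-167.
(3h/8)·[f₀ + 3f₁ + 3f₂ + 2f₃ + 3f₄ + 3f₅ + f₆] = 0.1875·(-615.5) = -115.40625.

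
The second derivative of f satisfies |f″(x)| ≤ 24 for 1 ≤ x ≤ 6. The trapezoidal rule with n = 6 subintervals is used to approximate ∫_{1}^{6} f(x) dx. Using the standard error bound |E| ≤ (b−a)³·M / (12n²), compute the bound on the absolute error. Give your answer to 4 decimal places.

|E| ≤ (5)³·24 / (12·6²) = 3000/432 = 6.9444.

6.9444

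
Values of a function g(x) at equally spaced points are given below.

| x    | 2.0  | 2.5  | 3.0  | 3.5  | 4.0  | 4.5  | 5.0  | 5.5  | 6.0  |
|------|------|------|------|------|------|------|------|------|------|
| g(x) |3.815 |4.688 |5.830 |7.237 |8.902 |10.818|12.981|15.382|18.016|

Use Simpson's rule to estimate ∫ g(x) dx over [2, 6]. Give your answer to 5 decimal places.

h = 0.5, n = 8.
(h/3)·[y₀ + 4y₁ + 2y₂ + 4y₃ + 2y₄ + 4y₅ + 2y₆ + 4y₇ + y₈] = 0.166667·(229.757) = 38.29283.

38.29283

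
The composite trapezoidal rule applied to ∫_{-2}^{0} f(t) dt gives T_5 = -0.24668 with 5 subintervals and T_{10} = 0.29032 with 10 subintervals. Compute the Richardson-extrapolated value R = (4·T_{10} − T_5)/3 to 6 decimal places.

0.469320

R = (4·T_{10} − T_5) / 3 = (4·0.29032 − (-0.24668))/3 = (1.40796)/3 = 0.469320.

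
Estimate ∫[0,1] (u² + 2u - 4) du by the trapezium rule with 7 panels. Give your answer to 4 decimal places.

-2.6633

h = (1 − 0)/7 = 0.142857.
Nodes u₀,…,u₇ = 0, 0.142857, 0.285714, 0.428571, 0.571429, 0.714286, 0.857143, 1.
f(u) = u² + 2u - 4: f₀=-4, f₁=-3.693878, f₂=-3.346939, f₃=-2.959184, f₄=-2.530612, f₅=-2.061224, f₆=-1.551020, f₇=-1.
(h/2)·[f₀ + 2f₁ + 2f₂ + 2f₃ + 2f₄ + 2f₅ + 2f₆ + f₇] = 0.071429·(-37.285714) = -2.6633.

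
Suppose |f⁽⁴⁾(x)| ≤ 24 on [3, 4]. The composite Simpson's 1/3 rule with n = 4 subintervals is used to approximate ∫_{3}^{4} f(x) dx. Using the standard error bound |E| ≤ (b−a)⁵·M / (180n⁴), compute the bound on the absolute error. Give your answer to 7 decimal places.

|E| ≤ (1)⁵·24 / (180·4⁴) = 24/46080 = 0.0005208.

0.0005208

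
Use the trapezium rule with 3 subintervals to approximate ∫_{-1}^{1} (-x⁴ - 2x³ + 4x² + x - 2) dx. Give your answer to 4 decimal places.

h = (1 − (-1))/3 = 0.666667.
Nodes x₀,…,x₃ = -1, -0.333333, 0.333333, 1.
f(x) = -x⁴ - 2x³ + 4x² + x - 2: f₀=2, f₁=-1.827160, f₂=-1.308642, f₃=0.
(h/2)·[f₀ + 2f₁ + 2f₂ + f₃] = 0.333333·(-4.271605) = -1.4239.

-1.4239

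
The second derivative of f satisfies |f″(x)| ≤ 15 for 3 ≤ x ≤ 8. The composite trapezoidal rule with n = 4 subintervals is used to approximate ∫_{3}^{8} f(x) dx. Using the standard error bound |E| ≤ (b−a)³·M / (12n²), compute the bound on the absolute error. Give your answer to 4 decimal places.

|E| ≤ (5)³·15 / (12·4²) = 1875/192 = 9.7656.

9.7656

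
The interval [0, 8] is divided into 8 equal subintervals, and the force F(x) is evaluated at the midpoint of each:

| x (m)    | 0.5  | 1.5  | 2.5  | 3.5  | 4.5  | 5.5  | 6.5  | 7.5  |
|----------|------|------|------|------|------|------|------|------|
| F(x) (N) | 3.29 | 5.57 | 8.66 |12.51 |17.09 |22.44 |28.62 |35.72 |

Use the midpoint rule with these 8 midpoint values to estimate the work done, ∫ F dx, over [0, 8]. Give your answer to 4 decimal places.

133.9000

h = 1, n = 8.
h·[y(m₁) + y(m₂) + y(m₃) + y(m₄) + y(m₅) + y(m₆) + y(m₇) + y(m₈)] = 1·(133.90) = 133.9000.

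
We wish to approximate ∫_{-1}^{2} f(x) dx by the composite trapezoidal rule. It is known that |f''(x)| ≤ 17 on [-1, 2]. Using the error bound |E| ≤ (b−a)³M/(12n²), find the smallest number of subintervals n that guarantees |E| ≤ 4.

Need 459/(12n²) ≤ 4.
n² ≥ 459/(12·4) = 9.5625 ⇒ n ≥ 3.0923, so the smallest n is 4.

4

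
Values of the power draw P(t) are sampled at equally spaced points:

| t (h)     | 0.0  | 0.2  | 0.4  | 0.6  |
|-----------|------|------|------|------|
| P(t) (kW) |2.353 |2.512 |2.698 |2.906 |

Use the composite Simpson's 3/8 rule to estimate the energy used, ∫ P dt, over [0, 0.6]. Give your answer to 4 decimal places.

1.5667

h = 0.2, n = 3.
(3h/8)·[y₀ + 3y₁ + 3y₂ + y₃] = 0.075·(20.889) = 1.5667.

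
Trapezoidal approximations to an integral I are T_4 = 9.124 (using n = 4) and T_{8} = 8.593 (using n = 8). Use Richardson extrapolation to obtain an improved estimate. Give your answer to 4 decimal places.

R = (4·T_{8} − T_4) / 3 = (4·8.593 − 9.124)/3 = (25.248)/3 = 8.4160.

8.4160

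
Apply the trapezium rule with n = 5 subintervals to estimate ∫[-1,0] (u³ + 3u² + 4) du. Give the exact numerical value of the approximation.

h = (0 − (-1))/5 = 0.2.
Nodes u₀,…,u₅ = -1, -0.8, -0.6, -0.4, -0.2, 0.
f(u) = u³ + 3u² + 4: f₀=6, f₁=5.408, f₂=4.864, f₃=4.416, f₄=4.112, f₅=4.
(h/2)·[f₀ + 2f₁ + 2f₂ + 2f₃ + 2f₄ + f₅] = 0.1·(47.6) = 4.76.

4.76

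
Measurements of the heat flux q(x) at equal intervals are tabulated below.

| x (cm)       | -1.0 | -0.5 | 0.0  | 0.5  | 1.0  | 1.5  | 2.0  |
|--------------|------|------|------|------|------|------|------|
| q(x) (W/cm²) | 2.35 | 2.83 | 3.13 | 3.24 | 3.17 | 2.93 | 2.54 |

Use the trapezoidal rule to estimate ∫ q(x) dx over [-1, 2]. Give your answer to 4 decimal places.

h = 0.5, n = 6.
(h/2)·[y₀ + 2y₁ + 2y₂ + 2y₃ + 2y₄ + 2y₅ + y₆] = 0.25·(35.49) = 8.8725.

8.8725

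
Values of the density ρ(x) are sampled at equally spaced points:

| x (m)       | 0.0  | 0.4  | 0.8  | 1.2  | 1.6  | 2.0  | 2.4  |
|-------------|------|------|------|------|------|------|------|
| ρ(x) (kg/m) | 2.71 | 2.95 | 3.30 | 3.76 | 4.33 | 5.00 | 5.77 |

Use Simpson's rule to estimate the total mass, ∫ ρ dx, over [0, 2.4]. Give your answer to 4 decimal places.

h = 0.4, n = 6.
(h/3)·[y₀ + 4y₁ + 2y₂ + 4y₃ + 2y₄ + 4y₅ + y₆] = 0.133333·(70.58) = 9.4107.

9.4107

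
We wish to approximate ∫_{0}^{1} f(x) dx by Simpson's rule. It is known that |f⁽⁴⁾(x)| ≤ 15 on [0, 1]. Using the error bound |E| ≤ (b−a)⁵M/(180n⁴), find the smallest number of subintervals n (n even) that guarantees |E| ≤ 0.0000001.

32

Need 15/(180n⁴) ≤ 0.0000001.
n⁴ ≥ 15/(180·0.0000001) = 833333 ⇒ n ≥ 30.2138, so the smallest even n is 32. (n must be even for Simpson's rule.)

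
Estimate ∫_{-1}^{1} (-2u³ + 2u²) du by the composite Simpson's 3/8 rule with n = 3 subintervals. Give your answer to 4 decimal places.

h = (1 − (-1))/3 = 0.666667.
Nodes u₀,…,u₃ = -1, -0.333333, 0.333333, 1.
f(u) = -2u³ + 2u²: f₀=4, f₁=0.296296, f₂=0.148148, f₃=0.
(3h/8)·[f₀ + 3f₁ + 3f₂ + f₃] = 0.25·(5.333333) = 1.3333.

1.3333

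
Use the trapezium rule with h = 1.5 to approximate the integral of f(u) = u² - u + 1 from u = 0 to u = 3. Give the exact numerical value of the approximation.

8.625

h = (3 − 0)/2 = 1.5.
Nodes u₀,…,u₂ = 0, 1.5, 3.
f(u) = u² - u + 1: f₀=1, f₁=1.75, f₂=7.
(h/2)·[f₀ + 2f₁ + f₂] = 0.75·(11.5) = 8.625.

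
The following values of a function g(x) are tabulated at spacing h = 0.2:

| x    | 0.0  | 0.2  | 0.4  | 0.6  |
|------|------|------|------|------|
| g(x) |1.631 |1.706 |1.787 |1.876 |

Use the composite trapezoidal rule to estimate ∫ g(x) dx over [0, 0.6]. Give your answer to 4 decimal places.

1.0493

h = 0.2, n = 3.
(h/2)·[y₀ + 2y₁ + 2y₂ + y₃] = 0.1·(10.493) = 1.0493.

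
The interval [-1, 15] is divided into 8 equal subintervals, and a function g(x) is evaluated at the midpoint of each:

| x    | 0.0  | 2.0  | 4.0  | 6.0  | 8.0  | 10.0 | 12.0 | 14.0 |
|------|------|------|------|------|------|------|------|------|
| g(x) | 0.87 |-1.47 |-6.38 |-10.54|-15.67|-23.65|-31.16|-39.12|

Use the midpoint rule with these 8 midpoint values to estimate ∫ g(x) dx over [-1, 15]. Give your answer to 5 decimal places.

-254.24000

h = 2, n = 8.
h·[y(m₁) + y(m₂) + y(m₃) + y(m₄) + y(m₅) + y(m₆) + y(m₇) + y(m₈)] = 2·(-127.12) = -254.24000.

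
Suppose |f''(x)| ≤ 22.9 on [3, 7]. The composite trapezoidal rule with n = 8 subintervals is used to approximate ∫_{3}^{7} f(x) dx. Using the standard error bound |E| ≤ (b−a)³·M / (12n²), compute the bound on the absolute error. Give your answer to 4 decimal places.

1.9083

|E| ≤ (4)³·22.9 / (12·8²) = 1465.6/768 = 1.9083.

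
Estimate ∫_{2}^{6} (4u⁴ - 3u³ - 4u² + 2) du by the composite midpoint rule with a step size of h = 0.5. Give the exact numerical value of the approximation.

4934.5625

h = (6 − 2)/8 = 0.5.
Midpoints m₁,…,m₈ = 2.25, 2.75, 3.25, 3.75, 4.25, 4.75, 5.25, 5.75.
f(m₁)=50.09375, f(m₂)=138.125, f(m₃)=303.03125, f(m₄)=578.5625, f(m₅)=1004.46875, f(m₆)=1626.5, f(m₇)=2496.40625, f(m₈)=3671.9375.
h·[f(m₁) + f(m₂) + f(m₃) + f(m₄) + f(m₅) + f(m₆) + f(m₇) + f(m₈)] = 0.5·(9869.125) = 4934.5625.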